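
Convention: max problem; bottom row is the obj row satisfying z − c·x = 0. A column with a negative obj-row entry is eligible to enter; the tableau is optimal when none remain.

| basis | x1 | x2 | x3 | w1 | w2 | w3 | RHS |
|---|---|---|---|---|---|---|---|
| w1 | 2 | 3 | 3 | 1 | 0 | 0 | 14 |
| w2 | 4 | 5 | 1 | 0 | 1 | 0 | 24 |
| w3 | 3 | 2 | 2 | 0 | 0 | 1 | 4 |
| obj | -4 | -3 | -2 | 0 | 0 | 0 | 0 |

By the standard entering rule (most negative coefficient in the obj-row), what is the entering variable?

x1

Negative obj-row entries: x1: -4, x2: -3, x3: -2.
The most negative is -4 in column x1, so x1 enters.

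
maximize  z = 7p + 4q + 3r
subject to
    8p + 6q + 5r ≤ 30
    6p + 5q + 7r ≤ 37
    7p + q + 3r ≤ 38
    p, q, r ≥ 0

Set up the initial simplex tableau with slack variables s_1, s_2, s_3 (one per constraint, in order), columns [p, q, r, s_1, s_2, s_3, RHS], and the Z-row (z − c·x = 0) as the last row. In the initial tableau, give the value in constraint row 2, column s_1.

Slack s_1 belongs to constraint 1; its column is the unit vector e_1, so the entry in row 2 is 0.

0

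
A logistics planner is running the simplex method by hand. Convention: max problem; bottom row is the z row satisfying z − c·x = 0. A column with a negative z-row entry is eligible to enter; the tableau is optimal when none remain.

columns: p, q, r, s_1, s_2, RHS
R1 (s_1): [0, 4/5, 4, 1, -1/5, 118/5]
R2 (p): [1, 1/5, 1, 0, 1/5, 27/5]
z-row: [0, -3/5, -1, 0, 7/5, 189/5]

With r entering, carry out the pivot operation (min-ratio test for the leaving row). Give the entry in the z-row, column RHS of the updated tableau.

Ratio test on column r — row 1: (118/5)/4 = 59/10; row 2: (27/5)/1 = 27/5. Minimum is 27/5 at row 2 (p leaves); pivot element 1.
Divide row 2 by 1; eliminate column r from the other rows.
z-row update in column RHS: 189/5 − (-1)·(27/5) = 216/5.

216/5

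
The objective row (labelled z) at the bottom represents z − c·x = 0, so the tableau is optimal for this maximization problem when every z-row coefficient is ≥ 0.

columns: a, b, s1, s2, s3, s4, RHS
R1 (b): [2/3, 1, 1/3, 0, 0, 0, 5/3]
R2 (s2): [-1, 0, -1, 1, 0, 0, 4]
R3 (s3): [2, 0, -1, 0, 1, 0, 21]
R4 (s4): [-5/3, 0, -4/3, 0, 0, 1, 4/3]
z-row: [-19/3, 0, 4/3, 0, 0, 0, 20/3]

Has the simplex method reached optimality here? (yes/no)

no

The z-row has a negative entry -19/3 in column a, so it is not optimal.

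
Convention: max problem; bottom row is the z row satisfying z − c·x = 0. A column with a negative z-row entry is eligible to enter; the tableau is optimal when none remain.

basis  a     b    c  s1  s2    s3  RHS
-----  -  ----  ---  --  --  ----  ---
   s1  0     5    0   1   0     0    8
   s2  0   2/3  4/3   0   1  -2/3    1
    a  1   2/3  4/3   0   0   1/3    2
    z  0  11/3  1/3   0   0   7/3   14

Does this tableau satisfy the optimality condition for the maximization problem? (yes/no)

yes

Every z-row coefficient is ≥ 0, so the tableau is optimal.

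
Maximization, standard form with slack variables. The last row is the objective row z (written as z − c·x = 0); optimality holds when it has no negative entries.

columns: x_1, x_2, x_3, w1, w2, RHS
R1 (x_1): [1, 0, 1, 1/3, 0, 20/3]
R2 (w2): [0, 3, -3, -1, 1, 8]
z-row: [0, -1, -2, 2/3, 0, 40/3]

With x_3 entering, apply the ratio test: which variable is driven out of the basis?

Column x_3 entries and ratios — x_1: (20/3)/1 = 20/3; w2: -3 ≤ 0, skip.
Smallest ratio is 20/3 in the row of x_1, so x_1 leaves.

x_1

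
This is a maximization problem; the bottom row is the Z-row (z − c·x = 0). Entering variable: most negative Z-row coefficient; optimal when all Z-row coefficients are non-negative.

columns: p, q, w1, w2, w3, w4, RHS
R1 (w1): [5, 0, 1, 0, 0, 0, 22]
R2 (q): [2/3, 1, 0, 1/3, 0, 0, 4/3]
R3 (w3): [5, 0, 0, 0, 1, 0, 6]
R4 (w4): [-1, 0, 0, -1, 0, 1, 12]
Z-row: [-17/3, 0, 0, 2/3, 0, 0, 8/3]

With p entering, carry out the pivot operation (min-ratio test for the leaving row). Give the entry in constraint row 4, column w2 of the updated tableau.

-1

Ratio test on column p — row 1: 22/5 = 22/5; row 2: (4/3)/(2/3) = 2; row 3: 6/5 = 6/5; row 4: entry -1 ≤ 0. Minimum is 6/5 at row 3 (w3 leaves); pivot element 5.
Divide row 3 by 5; eliminate column p from the other rows.
Row 4 update in column w2: -1 − (-1)·0 = -1.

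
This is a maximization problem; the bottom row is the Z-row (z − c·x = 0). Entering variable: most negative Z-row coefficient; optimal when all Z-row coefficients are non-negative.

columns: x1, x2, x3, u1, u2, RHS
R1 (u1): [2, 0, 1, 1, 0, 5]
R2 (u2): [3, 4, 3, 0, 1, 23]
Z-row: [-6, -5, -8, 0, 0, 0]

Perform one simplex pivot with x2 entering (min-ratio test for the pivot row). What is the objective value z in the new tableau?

Ratio test on column x2 — row 1: entry 0 ≤ 0; row 2: 23/4 = 23/4. Minimum is 23/4 at row 2 (u2 leaves); pivot element 4.
Pivot on row 2; the Z-row RHS becomes 0 − (-5)·(23/4) = 115/4.

115/4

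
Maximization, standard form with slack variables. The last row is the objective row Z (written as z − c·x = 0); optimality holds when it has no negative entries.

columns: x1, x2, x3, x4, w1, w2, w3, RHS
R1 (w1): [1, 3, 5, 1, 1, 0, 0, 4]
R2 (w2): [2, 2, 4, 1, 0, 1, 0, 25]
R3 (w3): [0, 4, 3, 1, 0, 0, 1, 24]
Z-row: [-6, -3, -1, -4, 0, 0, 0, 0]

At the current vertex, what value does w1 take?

4

w1 is basic (row 1); its value is the RHS of that row, 4.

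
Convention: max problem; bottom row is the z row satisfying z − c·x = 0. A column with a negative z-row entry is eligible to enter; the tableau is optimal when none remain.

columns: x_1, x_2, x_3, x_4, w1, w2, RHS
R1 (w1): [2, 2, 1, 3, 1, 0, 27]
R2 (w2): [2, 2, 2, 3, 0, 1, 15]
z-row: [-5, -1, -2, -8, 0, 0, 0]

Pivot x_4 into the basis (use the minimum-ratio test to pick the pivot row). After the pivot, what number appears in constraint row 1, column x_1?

Ratio test on column x_4 — row 1: 27/3 = 9; row 2: 15/3 = 5. Minimum is 5 at row 2 (w2 leaves); pivot element 3.
Divide row 2 by 3; eliminate column x_4 from the other rows.
Row 1 update in column x_1: 2 − 3·(2/3) = 0.

0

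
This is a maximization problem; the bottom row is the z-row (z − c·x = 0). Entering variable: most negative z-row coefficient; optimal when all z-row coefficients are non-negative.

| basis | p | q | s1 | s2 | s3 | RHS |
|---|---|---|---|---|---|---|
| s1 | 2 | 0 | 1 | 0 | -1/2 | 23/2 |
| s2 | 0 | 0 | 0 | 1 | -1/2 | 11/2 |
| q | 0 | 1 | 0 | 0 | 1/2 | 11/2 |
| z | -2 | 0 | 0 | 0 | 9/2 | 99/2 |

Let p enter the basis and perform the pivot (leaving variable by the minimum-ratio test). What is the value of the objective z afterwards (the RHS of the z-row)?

Ratio test on column p — row 1: (23/2)/2 = 23/4; row 2: entry 0 ≤ 0; row 3: entry 0 ≤ 0. Minimum is 23/4 at row 1 (s1 leaves); pivot element 2.
Pivot on row 1; the z-row RHS becomes 99/2 − (-2)·(23/4) = 61.

61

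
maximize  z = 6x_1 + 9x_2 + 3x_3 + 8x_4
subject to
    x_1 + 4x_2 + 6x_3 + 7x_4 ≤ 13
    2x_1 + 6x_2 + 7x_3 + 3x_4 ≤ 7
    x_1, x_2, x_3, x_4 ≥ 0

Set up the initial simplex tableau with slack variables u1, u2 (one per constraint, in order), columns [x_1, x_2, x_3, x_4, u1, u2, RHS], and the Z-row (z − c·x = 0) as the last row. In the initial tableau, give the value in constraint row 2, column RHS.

7

The RHS of constraint 2 is b_2 = 7.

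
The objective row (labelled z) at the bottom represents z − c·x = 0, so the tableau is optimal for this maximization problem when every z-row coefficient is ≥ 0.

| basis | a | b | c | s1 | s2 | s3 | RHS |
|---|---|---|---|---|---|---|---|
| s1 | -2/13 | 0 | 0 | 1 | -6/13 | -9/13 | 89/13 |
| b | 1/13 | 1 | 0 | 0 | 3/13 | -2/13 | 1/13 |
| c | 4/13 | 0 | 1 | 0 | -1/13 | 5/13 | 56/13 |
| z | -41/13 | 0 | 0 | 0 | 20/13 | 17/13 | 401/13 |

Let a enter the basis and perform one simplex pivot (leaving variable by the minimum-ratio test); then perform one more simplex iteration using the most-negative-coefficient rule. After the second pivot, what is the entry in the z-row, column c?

5

Ratio test on column a — row 1: entry -2/13 ≤ 0; row 2: (1/13)/(1/13) = 1; row 3: (56/13)/(4/13) = 14. Minimum is 1 at row 2 (b leaves); pivot element 1/13.
Divide row 2 by 1/13; eliminate column a from the other rows.
Second iteration: most negative z-row entry is -5 in column s3, so s3 enters.
Ratio test on column s3 — row 1: entry -1 ≤ 0; row 2: entry -2 ≤ 0; row 3: 4/1 = 4. Minimum is 4 at row 3 (c leaves); pivot element 1.
Divide row 3 by 1; eliminate column s3 from the other rows.
After both pivots, the entry at the z-row, column c is 5.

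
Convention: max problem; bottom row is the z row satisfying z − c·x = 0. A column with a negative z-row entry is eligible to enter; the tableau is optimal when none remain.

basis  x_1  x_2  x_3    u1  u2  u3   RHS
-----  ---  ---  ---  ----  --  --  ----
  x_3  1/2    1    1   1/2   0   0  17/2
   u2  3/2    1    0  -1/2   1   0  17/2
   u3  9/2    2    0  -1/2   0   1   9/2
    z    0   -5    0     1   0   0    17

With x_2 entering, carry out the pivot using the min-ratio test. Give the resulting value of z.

113/4

Ratio test on column x_2 — row 1: (17/2)/1 = 17/2; row 2: (17/2)/1 = 17/2; row 3: (9/2)/2 = 9/4. Minimum is 9/4 at row 3 (u3 leaves); pivot element 2.
Pivot on row 3; the z-row RHS becomes 17 − (-5)·(9/4) = 113/4.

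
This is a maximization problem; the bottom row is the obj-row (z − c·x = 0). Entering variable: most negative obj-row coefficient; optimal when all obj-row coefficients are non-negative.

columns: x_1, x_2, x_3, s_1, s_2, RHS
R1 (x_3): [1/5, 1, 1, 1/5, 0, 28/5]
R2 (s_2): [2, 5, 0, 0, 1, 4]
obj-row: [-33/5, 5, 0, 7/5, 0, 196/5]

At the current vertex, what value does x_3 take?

28/5

x_3 is basic (row 1); its value is the RHS of that row, 28/5.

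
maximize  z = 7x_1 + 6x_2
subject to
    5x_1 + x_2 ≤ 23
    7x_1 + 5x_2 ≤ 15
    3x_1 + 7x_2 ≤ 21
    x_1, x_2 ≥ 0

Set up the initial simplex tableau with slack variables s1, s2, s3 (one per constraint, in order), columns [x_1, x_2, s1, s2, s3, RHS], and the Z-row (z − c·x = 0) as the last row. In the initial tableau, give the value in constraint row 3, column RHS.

21

The RHS of constraint 3 is b_3 = 21.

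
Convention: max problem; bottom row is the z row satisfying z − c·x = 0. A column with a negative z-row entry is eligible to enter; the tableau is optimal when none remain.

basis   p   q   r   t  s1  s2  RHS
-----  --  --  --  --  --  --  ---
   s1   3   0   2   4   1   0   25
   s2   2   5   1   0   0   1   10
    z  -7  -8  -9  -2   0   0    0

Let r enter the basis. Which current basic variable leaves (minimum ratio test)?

Column r entries and ratios — s1: 25/2 = 25/2; s2: 10/1 = 10.
Smallest ratio is 10 in the row of s2, so s2 leaves.

s2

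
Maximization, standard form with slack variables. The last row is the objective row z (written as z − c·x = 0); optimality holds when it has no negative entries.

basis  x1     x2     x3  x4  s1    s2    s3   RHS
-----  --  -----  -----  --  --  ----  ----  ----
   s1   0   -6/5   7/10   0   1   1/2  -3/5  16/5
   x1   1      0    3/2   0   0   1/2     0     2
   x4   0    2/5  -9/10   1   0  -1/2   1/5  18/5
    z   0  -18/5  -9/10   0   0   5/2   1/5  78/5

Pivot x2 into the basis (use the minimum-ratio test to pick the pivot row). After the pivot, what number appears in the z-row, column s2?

Ratio test on column x2 — row 1: entry -6/5 ≤ 0; row 2: entry 0 ≤ 0; row 3: (18/5)/(2/5) = 9. Minimum is 9 at row 3 (x4 leaves); pivot element 2/5.
Divide row 3 by 2/5; eliminate column x2 from the other rows.
z-row update in column s2: 5/2 − (-18/5)·(-5/4) = -2.

-2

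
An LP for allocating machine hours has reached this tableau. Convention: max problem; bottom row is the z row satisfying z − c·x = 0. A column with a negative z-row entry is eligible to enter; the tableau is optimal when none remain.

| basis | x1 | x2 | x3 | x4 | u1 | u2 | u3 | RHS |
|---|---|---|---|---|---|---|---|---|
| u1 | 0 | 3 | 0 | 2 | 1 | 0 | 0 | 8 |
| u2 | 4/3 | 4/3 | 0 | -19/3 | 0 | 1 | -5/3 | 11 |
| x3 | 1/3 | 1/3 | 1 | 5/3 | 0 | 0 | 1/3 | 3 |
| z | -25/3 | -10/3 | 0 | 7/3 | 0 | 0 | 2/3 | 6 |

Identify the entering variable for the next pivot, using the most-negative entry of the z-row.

x1

Negative z-row entries: x1: -25/3, x2: -10/3.
The most negative is -25/3 in column x1, so x1 enters.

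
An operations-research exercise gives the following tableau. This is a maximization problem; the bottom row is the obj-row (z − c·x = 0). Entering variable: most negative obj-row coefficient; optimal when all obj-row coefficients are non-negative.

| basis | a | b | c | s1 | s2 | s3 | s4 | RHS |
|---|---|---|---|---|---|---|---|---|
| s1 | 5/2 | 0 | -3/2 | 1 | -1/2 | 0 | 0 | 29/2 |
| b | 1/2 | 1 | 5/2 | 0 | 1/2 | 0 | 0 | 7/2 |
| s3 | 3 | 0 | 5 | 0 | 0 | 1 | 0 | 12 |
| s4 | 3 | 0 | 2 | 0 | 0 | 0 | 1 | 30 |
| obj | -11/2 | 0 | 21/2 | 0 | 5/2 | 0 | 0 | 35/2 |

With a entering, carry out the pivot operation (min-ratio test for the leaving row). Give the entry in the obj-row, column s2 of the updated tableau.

Ratio test on column a — row 1: (29/2)/(5/2) = 29/5; row 2: (7/2)/(1/2) = 7; row 3: 12/3 = 4; row 4: 30/3 = 10. Minimum is 4 at row 3 (s3 leaves); pivot element 3.
Divide row 3 by 3; eliminate column a from the other rows.
obj-row update in column s2: 5/2 − (-11/2)·0 = 5/2.

5/2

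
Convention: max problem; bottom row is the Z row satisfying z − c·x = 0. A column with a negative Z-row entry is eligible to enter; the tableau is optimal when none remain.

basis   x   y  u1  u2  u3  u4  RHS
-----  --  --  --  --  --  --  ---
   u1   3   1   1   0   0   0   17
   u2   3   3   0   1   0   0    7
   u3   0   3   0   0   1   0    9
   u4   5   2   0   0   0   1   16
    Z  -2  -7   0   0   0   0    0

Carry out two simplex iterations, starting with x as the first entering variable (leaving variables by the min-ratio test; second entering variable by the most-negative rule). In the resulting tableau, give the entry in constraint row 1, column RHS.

Ratio test on column x — row 1: 17/3 = 17/3; row 2: 7/3 = 7/3; row 3: entry 0 ≤ 0; row 4: 16/5 = 16/5. Minimum is 7/3 at row 2 (u2 leaves); pivot element 3.
Divide row 2 by 3; eliminate column x from the other rows.
Second iteration: most negative Z-row entry is -5 in column y, so y enters.
Ratio test on column y — row 1: entry -2 ≤ 0; row 2: (7/3)/1 = 7/3; row 3: 9/3 = 3; row 4: entry -3 ≤ 0. Minimum is 7/3 at row 2 (x leaves); pivot element 1.
Divide row 2 by 1; eliminate column y from the other rows.
After both pivots, the entry at constraint row 1, column RHS is 44/3.

44/3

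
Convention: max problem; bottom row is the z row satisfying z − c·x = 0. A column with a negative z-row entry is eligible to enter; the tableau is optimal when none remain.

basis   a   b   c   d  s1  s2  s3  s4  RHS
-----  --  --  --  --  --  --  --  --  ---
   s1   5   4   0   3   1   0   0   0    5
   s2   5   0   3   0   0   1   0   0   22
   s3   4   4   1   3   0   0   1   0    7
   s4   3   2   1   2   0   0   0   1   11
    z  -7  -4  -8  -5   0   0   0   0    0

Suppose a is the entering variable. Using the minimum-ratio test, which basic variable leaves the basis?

s1

Column a entries and ratios — s1: 5/5 = 1; s2: 22/5 = 22/5; s3: 7/4 = 7/4; s4: 11/3 = 11/3.
Smallest ratio is 1 in the row of s1, so s1 leaves.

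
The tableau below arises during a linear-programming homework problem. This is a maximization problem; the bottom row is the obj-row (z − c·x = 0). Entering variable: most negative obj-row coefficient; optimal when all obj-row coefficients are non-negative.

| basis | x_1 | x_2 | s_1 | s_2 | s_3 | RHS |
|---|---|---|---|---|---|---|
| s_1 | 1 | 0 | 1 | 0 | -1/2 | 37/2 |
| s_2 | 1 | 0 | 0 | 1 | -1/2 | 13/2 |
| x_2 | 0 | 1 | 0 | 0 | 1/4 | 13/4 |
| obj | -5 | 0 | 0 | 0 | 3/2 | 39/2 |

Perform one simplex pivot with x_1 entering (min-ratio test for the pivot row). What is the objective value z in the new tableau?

Ratio test on column x_1 — row 1: (37/2)/1 = 37/2; row 2: (13/2)/1 = 13/2; row 3: entry 0 ≤ 0. Minimum is 13/2 at row 2 (s_2 leaves); pivot element 1.
Pivot on row 2; the obj-row RHS becomes 39/2 − (-5)·(13/2) = 52.

52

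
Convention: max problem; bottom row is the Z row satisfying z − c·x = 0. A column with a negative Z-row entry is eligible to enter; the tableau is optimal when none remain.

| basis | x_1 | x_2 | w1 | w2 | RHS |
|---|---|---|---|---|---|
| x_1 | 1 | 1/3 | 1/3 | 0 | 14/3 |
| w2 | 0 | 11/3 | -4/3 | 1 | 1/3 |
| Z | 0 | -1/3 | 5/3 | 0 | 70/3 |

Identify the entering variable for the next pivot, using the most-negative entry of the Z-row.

Negative Z-row entries: x_2: -1/3.
The most negative is -1/3 in column x_2, so x_2 enters.

x_2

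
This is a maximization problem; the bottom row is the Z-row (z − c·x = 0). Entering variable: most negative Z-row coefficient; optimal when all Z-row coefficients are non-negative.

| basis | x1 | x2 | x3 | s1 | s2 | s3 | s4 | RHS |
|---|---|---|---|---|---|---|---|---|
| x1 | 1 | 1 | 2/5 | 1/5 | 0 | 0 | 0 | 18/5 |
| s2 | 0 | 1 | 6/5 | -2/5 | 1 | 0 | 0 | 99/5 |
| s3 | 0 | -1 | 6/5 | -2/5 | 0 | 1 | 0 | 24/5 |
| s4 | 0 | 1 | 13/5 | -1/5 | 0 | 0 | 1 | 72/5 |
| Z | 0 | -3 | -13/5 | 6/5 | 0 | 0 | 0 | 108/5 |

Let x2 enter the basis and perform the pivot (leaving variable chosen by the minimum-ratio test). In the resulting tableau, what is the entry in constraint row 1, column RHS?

18/5

Ratio test on column x2 — row 1: (18/5)/1 = 18/5; row 2: (99/5)/1 = 99/5; row 3: entry -1 ≤ 0; row 4: (72/5)/1 = 72/5. Minimum is 18/5 at row 1 (x1 leaves); pivot element 1.
Divide row 1 by 1; eliminate column x2 from the other rows.
In the new row 1, the RHS entry is the old entry divided by the pivot: (18/5)/1 = 18/5.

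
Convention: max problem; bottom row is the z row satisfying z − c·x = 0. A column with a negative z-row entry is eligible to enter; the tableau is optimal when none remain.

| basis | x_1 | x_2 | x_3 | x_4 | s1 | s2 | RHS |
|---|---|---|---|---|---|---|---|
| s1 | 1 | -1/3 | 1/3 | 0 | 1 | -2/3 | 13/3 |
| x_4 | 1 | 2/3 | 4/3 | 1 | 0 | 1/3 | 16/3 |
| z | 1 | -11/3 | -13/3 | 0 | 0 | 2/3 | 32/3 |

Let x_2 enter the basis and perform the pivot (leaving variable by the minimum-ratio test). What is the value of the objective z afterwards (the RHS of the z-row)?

Ratio test on column x_2 — row 1: entry -1/3 ≤ 0; row 2: (16/3)/(2/3) = 8. Minimum is 8 at row 2 (x_4 leaves); pivot element 2/3.
Pivot on row 2; the z-row RHS becomes 32/3 − (-11/3)·8 = 40.

40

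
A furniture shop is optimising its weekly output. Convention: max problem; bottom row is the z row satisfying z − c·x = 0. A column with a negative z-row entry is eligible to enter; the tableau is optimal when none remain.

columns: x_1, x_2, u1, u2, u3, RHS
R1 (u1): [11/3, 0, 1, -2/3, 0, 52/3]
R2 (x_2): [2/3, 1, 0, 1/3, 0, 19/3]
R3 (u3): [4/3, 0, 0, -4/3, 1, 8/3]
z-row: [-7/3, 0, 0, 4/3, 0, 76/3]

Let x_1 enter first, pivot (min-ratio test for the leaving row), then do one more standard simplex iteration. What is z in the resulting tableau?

100/3

Ratio test on column x_1 — row 1: (52/3)/(11/3) = 52/11; row 2: (19/3)/(2/3) = 19/2; row 3: (8/3)/(4/3) = 2. Minimum is 2 at row 3 (u3 leaves); pivot element 4/3.
Pivot on row 3; the z-row RHS becomes 76/3 − (-7/3)·2 = 30.
Next entering variable (most negative z-row entry -1): u2.
Ratio test on column u2 — row 1: 10/3 = 10/3; row 2: 5/1 = 5; row 3: entry -1 ≤ 0. Minimum is 10/3 at row 1 (u1 leaves); pivot element 3.
After the second pivot the z-row RHS is 30 − (-1)·(10/3) = 100/3.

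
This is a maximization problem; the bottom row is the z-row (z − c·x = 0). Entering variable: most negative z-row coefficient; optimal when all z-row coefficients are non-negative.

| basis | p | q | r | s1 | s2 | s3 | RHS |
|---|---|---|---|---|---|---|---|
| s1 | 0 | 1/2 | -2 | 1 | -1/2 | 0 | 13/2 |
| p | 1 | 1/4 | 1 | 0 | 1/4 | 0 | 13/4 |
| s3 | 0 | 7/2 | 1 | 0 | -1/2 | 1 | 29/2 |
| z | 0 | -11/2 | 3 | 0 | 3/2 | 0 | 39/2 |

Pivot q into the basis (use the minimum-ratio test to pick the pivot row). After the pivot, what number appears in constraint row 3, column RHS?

29/7

Ratio test on column q — row 1: (13/2)/(1/2) = 13; row 2: (13/4)/(1/4) = 13; row 3: (29/2)/(7/2) = 29/7. Minimum is 29/7 at row 3 (s3 leaves); pivot element 7/2.
Divide row 3 by 7/2; eliminate column q from the other rows.
In the new row 3, the RHS entry is the old entry divided by the pivot: (29/2)/(7/2) = 29/7.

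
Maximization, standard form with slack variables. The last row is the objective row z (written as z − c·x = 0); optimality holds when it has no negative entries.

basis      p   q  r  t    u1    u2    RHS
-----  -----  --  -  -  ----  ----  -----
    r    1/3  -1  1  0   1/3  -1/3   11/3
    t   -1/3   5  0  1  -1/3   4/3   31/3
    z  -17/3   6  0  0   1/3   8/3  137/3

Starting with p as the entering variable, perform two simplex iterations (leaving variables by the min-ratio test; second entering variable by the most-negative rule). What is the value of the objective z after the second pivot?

Ratio test on column p — row 1: (11/3)/(1/3) = 11; row 2: entry -1/3 ≤ 0. Minimum is 11 at row 1 (r leaves); pivot element 1/3.
Pivot on row 1; the z-row RHS becomes 137/3 − (-17/3)·11 = 108.
Next entering variable (most negative z-row entry -11): q.
Ratio test on column q — row 1: entry -3 ≤ 0; row 2: 14/4 = 7/2. Minimum is 7/2 at row 2 (t leaves); pivot element 4.
After the second pivot the z-row RHS is 108 − (-11)·(7/2) = 293/2.

293/2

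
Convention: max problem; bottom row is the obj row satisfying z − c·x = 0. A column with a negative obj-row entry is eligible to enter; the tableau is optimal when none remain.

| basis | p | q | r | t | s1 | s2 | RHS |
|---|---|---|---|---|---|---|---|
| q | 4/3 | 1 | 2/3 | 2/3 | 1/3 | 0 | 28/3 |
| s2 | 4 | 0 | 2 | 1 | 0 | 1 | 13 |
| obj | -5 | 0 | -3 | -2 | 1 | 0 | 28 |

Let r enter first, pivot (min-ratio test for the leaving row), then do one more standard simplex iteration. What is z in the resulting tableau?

Ratio test on column r — row 1: (28/3)/(2/3) = 14; row 2: 13/2 = 13/2. Minimum is 13/2 at row 2 (s2 leaves); pivot element 2.
Pivot on row 2; the obj-row RHS becomes 28 − (-3)·(13/2) = 95/2.
Next entering variable (most negative obj-row entry -1/2): t.
Ratio test on column t — row 1: 5/(1/3) = 15; row 2: (13/2)/(1/2) = 13. Minimum is 13 at row 2 (r leaves); pivot element 1/2.
After the second pivot the obj-row RHS is 95/2 − (-1/2)·13 = 54.

54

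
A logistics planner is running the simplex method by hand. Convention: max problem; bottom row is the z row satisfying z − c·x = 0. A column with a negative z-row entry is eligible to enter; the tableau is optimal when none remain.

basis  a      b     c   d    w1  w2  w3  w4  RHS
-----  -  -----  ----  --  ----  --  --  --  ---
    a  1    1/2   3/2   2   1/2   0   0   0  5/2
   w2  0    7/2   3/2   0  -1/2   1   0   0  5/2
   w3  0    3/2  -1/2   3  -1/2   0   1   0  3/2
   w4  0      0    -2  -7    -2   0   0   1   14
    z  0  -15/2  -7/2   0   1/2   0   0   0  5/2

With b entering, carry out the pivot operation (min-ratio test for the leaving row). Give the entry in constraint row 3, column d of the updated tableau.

Ratio test on column b — row 1: (5/2)/(1/2) = 5; row 2: (5/2)/(7/2) = 5/7; row 3: (3/2)/(3/2) = 1; row 4: entry 0 ≤ 0. Minimum is 5/7 at row 2 (w2 leaves); pivot element 7/2.
Divide row 2 by 7/2; eliminate column b from the other rows.
Row 3 update in column d: 3 − (3/2)·0 = 3.

3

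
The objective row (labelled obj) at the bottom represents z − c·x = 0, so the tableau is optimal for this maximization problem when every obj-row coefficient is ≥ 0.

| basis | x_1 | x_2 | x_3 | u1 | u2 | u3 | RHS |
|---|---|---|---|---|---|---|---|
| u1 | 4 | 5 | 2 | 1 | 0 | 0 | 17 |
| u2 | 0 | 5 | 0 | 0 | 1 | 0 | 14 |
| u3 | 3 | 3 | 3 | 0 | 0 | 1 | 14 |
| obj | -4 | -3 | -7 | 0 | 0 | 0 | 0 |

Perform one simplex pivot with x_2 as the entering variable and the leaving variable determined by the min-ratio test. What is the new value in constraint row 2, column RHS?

14/5

Ratio test on column x_2 — row 1: 17/5 = 17/5; row 2: 14/5 = 14/5; row 3: 14/3 = 14/3. Minimum is 14/5 at row 2 (u2 leaves); pivot element 5.
Divide row 2 by 5; eliminate column x_2 from the other rows.
In the new row 2, the RHS entry is the old entry divided by the pivot: 14/5 = 14/5.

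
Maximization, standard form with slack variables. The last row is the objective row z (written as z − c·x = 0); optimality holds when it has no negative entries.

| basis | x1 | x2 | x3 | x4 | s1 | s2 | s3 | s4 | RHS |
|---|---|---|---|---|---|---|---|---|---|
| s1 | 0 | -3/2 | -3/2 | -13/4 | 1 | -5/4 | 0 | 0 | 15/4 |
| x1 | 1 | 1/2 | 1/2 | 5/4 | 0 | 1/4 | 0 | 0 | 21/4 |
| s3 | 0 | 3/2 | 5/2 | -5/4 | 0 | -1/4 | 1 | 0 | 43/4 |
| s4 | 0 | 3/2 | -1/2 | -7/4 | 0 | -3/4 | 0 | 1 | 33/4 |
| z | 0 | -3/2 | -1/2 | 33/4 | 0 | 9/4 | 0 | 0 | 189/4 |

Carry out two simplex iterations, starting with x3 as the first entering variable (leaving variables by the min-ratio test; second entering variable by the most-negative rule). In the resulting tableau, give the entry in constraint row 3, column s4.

Ratio test on column x3 — row 1: entry -3/2 ≤ 0; row 2: (21/4)/(1/2) = 21/2; row 3: (43/4)/(5/2) = 43/10; row 4: entry -1/2 ≤ 0. Minimum is 43/10 at row 3 (s3 leaves); pivot element 5/2.
Divide row 3 by 5/2; eliminate column x3 from the other rows.
Second iteration: most negative z-row entry is -6/5 in column x2, so x2 enters.
Ratio test on column x2 — row 1: entry -3/5 ≤ 0; row 2: (31/10)/(1/5) = 31/2; row 3: (43/10)/(3/5) = 43/6; row 4: (52/5)/(9/5) = 52/9. Minimum is 52/9 at row 4 (s4 leaves); pivot element 9/5.
Divide row 4 by 9/5; eliminate column x2 from the other rows.
After both pivots, the entry at constraint row 3, column s4 is -1/3.

-1/3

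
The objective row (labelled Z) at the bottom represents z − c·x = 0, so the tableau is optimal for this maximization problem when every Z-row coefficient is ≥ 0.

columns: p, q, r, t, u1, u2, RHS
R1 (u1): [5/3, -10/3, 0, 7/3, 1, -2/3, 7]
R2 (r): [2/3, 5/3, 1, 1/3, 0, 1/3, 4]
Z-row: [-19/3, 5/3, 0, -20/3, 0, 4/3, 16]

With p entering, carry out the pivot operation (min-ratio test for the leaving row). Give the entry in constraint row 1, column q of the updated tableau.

-2

Ratio test on column p — row 1: 7/(5/3) = 21/5; row 2: 4/(2/3) = 6. Minimum is 21/5 at row 1 (u1 leaves); pivot element 5/3.
Divide row 1 by 5/3; eliminate column p from the other rows.
In the new row 1, the q entry is the old entry divided by the pivot: (-10/3)/(5/3) = -2.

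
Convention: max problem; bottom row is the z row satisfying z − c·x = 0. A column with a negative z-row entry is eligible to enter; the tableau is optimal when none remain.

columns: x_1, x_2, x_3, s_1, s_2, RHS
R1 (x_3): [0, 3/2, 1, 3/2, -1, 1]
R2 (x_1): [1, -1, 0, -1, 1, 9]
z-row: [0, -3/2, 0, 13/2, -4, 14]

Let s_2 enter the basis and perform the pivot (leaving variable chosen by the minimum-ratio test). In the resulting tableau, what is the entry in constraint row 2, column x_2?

Ratio test on column s_2 — row 1: entry -1 ≤ 0; row 2: 9/1 = 9. Minimum is 9 at row 2 (x_1 leaves); pivot element 1.
Divide row 2 by 1; eliminate column s_2 from the other rows.
In the new row 2, the x_2 entry is the old entry divided by the pivot: (-1)/1 = -1.

-1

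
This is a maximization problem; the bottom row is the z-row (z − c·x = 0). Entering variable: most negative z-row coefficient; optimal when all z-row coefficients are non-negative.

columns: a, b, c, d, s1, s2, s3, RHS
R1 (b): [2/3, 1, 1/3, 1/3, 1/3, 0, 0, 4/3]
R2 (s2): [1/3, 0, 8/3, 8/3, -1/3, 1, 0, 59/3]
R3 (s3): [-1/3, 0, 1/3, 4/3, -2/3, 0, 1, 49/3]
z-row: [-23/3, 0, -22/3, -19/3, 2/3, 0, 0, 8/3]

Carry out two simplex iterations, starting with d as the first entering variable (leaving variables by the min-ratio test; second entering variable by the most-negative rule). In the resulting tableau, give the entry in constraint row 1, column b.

3

Ratio test on column d — row 1: (4/3)/(1/3) = 4; row 2: (59/3)/(8/3) = 59/8; row 3: (49/3)/(4/3) = 49/4. Minimum is 4 at row 1 (b leaves); pivot element 1/3.
Divide row 1 by 1/3; eliminate column d from the other rows.
Second iteration: most negative z-row entry is -1 in column c, so c enters.
Ratio test on column c — row 1: 4/1 = 4; row 2: entry 0 ≤ 0; row 3: entry -1 ≤ 0. Minimum is 4 at row 1 (d leaves); pivot element 1.
Divide row 1 by 1; eliminate column c from the other rows.
After both pivots, the entry at constraint row 1, column b is 3.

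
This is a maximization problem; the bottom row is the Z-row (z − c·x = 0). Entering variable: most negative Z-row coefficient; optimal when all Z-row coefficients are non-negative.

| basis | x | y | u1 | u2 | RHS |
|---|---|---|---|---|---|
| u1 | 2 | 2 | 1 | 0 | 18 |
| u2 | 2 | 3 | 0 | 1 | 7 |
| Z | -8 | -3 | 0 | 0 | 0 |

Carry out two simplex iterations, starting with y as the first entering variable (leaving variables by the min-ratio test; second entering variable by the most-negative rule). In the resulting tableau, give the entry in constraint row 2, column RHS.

7/2

Ratio test on column y — row 1: 18/2 = 9; row 2: 7/3 = 7/3. Minimum is 7/3 at row 2 (u2 leaves); pivot element 3.
Divide row 2 by 3; eliminate column y from the other rows.
Second iteration: most negative Z-row entry is -6 in column x, so x enters.
Ratio test on column x — row 1: (40/3)/(2/3) = 20; row 2: (7/3)/(2/3) = 7/2. Minimum is 7/2 at row 2 (y leaves); pivot element 2/3.
Divide row 2 by 2/3; eliminate column x from the other rows.
After both pivots, the entry at constraint row 2, column RHS is 7/2.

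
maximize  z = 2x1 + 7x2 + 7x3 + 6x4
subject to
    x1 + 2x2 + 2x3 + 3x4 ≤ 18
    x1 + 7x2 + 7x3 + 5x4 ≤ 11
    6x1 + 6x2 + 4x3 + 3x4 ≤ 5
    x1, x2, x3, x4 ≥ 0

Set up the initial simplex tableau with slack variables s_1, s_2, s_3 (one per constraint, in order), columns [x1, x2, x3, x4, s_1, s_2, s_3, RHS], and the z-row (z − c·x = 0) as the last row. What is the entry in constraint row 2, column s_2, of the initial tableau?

1

Slack s_2 belongs to constraint 2; its column is the unit vector e_2, so the entry in row 2 is 1.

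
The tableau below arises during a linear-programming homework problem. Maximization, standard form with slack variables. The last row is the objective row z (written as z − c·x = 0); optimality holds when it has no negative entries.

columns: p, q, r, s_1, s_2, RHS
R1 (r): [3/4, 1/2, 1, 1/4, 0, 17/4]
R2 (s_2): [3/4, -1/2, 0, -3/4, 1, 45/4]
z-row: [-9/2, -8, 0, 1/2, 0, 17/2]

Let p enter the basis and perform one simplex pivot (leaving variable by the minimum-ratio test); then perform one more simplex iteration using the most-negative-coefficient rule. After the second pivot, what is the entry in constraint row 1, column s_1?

Ratio test on column p — row 1: (17/4)/(3/4) = 17/3; row 2: (45/4)/(3/4) = 15. Minimum is 17/3 at row 1 (r leaves); pivot element 3/4.
Divide row 1 by 3/4; eliminate column p from the other rows.
Second iteration: most negative z-row entry is -5 in column q, so q enters.
Ratio test on column q — row 1: (17/3)/(2/3) = 17/2; row 2: entry -1 ≤ 0. Minimum is 17/2 at row 1 (p leaves); pivot element 2/3.
Divide row 1 by 2/3; eliminate column q from the other rows.
After both pivots, the entry at constraint row 1, column s_1 is 1/2.

1/2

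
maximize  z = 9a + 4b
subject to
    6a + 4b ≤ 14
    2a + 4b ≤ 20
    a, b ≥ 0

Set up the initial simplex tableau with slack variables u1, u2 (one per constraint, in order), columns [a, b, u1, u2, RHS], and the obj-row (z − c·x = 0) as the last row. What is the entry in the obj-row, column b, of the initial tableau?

The obj-row carries the negated objective coefficients: the b entry is -4.

-4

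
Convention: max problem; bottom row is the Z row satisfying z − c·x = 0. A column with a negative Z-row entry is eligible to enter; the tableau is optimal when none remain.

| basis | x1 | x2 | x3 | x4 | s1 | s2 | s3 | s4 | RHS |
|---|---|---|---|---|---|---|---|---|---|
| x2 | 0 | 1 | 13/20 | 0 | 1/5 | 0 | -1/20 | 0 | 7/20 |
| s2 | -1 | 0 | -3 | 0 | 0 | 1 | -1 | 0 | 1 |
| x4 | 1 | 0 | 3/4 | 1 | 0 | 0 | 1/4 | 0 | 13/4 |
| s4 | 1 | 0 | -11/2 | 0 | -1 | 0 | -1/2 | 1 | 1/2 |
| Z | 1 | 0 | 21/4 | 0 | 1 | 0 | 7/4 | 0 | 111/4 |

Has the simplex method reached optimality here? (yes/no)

Every Z-row coefficient is ≥ 0, so the tableau is optimal.

yes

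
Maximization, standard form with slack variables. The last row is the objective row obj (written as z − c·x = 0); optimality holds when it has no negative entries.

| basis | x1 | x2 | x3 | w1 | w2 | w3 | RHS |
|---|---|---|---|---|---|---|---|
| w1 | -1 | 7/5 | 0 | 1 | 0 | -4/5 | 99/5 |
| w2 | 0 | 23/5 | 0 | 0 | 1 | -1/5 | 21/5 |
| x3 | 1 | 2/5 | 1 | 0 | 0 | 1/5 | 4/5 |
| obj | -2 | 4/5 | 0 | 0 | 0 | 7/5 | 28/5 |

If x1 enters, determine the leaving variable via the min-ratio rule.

Column x1 entries and ratios — w1: -1 ≤ 0, skip; w2: 0 ≤ 0, skip; x3: (4/5)/1 = 4/5.
Smallest ratio is 4/5 in the row of x3, so x3 leaves.

x3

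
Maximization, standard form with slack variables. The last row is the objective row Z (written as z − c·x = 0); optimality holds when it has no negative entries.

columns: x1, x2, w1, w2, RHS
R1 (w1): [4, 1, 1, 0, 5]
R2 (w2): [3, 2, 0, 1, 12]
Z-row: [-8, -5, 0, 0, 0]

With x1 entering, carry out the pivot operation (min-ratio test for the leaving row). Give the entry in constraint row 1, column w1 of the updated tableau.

1/4

Ratio test on column x1 — row 1: 5/4 = 5/4; row 2: 12/3 = 4. Minimum is 5/4 at row 1 (w1 leaves); pivot element 4.
Divide row 1 by 4; eliminate column x1 from the other rows.
In the new row 1, the w1 entry is the old entry divided by the pivot: 1/4 = 1/4.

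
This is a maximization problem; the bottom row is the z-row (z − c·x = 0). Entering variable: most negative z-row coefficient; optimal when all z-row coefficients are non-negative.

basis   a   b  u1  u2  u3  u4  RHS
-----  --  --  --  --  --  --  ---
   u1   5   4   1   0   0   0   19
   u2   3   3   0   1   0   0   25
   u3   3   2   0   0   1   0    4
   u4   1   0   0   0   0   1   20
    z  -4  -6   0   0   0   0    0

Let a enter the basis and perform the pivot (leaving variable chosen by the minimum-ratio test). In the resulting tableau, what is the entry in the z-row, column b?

-10/3

Ratio test on column a — row 1: 19/5 = 19/5; row 2: 25/3 = 25/3; row 3: 4/3 = 4/3; row 4: 20/1 = 20. Minimum is 4/3 at row 3 (u3 leaves); pivot element 3.
Divide row 3 by 3; eliminate column a from the other rows.
z-row update in column b: -6 − (-4)·(2/3) = -10/3.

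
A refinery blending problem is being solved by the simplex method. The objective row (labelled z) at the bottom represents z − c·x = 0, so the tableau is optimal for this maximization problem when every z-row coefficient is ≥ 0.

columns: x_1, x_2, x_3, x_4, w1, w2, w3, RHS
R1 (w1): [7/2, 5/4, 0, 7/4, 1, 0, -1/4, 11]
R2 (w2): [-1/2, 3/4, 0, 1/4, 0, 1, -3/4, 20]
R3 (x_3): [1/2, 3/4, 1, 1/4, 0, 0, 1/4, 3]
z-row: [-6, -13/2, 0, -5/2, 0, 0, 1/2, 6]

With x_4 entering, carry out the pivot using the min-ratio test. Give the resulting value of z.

152/7

Ratio test on column x_4 — row 1: 11/(7/4) = 44/7; row 2: 20/(1/4) = 80; row 3: 3/(1/4) = 12. Minimum is 44/7 at row 1 (w1 leaves); pivot element 7/4.
Pivot on row 1; the z-row RHS becomes 6 − (-5/2)·(44/7) = 152/7.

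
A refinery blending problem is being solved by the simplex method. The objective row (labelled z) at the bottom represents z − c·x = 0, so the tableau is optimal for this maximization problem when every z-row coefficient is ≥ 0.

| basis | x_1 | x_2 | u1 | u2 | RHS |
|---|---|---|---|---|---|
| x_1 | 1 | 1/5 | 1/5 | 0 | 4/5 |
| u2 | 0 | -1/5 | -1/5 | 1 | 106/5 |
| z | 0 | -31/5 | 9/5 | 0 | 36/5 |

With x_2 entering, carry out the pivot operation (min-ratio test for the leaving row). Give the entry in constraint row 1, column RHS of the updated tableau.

4

Ratio test on column x_2 — row 1: (4/5)/(1/5) = 4; row 2: entry -1/5 ≤ 0. Minimum is 4 at row 1 (x_1 leaves); pivot element 1/5.
Divide row 1 by 1/5; eliminate column x_2 from the other rows.
In the new row 1, the RHS entry is the old entry divided by the pivot: (4/5)/(1/5) = 4.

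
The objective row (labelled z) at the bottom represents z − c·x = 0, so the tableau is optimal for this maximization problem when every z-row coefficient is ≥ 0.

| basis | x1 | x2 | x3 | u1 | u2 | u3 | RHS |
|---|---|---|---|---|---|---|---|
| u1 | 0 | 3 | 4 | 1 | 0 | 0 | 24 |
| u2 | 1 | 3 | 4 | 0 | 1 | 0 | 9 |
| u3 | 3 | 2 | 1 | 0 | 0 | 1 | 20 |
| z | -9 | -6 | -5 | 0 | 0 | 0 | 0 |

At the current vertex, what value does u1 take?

24

u1 is basic (row 1); its value is the RHS of that row, 24.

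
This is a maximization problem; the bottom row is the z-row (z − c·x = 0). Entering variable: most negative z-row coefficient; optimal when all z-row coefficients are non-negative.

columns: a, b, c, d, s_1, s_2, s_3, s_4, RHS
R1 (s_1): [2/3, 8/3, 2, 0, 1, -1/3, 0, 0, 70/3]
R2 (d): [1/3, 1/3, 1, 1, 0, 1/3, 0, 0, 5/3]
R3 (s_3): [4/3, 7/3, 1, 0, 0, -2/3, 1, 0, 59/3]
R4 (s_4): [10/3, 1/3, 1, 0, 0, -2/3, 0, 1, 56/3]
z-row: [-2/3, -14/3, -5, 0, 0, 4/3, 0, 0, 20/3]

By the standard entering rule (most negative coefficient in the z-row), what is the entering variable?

c

Negative z-row entries: a: -2/3, b: -14/3, c: -5.
The most negative is -5 in column c, so c enters.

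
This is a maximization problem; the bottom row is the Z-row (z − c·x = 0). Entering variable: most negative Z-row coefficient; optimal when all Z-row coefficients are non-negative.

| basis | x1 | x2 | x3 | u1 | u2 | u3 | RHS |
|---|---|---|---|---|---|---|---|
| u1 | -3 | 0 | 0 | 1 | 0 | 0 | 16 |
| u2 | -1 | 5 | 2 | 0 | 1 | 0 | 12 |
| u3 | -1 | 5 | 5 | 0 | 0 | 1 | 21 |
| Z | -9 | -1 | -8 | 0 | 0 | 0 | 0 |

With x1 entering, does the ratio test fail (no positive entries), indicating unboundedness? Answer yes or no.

yes

Every constraint-row entry in column x1 is ≤ 0, so increasing x1 is unbounded.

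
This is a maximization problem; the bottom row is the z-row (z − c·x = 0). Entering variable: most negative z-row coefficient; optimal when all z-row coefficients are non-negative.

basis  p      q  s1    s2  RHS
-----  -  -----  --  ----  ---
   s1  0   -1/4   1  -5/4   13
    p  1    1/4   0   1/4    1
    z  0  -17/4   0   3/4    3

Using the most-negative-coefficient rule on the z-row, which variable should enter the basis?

Negative z-row entries: q: -17/4.
The most negative is -17/4 in column q, so q enters.

q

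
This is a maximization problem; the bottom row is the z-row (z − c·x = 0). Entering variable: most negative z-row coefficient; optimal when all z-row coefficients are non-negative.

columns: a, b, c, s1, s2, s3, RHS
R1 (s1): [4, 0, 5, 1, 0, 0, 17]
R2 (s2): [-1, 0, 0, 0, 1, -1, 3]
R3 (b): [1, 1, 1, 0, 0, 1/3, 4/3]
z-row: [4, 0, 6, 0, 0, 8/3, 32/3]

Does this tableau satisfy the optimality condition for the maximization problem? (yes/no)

yes

Every z-row coefficient is ≥ 0, so the tableau is optimal.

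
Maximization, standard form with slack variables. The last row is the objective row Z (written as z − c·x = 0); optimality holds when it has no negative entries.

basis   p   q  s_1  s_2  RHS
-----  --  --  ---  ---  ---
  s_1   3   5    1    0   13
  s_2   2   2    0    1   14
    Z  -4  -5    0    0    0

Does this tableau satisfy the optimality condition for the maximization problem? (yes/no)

no

The Z-row has a negative entry -5 in column q, so it is not optimal.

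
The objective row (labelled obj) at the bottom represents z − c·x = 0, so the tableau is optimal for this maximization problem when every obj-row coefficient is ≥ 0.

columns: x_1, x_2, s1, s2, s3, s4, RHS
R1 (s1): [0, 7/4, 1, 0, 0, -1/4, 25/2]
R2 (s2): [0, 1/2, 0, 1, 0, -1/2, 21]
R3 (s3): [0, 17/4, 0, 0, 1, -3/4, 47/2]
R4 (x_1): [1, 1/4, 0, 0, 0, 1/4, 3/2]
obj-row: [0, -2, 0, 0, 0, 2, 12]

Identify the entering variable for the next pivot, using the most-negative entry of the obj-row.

Negative obj-row entries: x_2: -2.
The most negative is -2 in column x_2, so x_2 enters.

x_2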